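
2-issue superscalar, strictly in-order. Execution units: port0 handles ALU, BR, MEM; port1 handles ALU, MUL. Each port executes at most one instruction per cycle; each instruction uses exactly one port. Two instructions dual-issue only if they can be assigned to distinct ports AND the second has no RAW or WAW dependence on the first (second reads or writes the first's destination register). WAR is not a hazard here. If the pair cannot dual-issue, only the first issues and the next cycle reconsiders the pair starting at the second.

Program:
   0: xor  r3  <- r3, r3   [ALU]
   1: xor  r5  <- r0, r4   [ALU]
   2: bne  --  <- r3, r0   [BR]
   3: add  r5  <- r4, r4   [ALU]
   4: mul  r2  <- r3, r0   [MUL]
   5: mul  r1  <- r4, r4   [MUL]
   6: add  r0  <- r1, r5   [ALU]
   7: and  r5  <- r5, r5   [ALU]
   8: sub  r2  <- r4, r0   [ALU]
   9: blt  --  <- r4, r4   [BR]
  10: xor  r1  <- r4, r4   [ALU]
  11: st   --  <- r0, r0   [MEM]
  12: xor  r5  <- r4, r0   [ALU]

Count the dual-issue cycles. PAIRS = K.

PAIRS = 5

0. xor.ALU/xor.ALU @i0+i1  | 2-wide
1. bne.BR/add.ALU @i2+i3  | 2-wide
2. mul.MUL @i4  | no-port MUL/MUL
3. mul.MUL @i5  | RAW r1
4. add.ALU/and.ALU @i6+i7  | 2-wide
5. sub.ALU/blt.BR @i8+i9  | 2-wide
6. xor.ALU/st.MEM @i10+i11  | 2-wide
7. xor.ALU @i12  | tail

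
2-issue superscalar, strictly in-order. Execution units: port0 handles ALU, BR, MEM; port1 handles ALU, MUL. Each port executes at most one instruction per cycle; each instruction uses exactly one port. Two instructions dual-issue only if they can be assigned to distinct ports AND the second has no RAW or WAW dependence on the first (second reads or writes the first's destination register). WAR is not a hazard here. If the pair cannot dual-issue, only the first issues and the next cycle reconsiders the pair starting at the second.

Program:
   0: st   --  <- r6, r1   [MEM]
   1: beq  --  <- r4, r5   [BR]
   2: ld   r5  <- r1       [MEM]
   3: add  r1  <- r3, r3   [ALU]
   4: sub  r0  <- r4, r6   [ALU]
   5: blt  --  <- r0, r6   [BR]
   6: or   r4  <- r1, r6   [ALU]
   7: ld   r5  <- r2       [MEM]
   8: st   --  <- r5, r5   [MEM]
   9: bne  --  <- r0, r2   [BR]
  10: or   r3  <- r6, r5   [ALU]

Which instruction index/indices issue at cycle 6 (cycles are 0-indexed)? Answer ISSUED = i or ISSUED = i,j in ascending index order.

t=0 i0:st.MEM ; no-port MEM/BR
t=1 i1:beq.BR ; no-port BR/MEM
t=2 i2&i3:ld.MEM;add.ALU ; dual
t=3 i4:sub.ALU ; RAW r0
t=4 i5&i6:blt.BR;or.ALU ; dual
t=5 i7:ld.MEM ; no-port MEM/MEM
t=6 i8:st.MEM ; no-port MEM/BR
t=7 i9&i10:bne.BR;or.ALU ; dual

ISSUED = 8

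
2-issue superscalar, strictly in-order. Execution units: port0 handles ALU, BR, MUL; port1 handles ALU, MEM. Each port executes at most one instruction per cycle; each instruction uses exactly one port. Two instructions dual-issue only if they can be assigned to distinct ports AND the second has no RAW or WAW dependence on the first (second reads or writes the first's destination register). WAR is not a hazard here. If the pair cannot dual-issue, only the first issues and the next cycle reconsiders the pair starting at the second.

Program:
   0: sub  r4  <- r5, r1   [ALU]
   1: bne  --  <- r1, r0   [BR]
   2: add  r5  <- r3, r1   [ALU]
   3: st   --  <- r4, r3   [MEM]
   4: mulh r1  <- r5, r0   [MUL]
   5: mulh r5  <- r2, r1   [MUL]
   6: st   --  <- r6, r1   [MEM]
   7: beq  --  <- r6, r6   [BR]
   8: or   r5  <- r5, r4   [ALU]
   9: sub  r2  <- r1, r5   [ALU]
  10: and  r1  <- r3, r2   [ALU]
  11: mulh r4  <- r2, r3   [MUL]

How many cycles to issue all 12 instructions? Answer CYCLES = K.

0. sub.ALU bne.BR @i0&i1  | pair
1. add.ALU st.MEM @i2&i3  | pair
2. mulh.MUL @i4  | no-port MUL/MUL
3. mulh.MUL st.MEM @i5&i6  | pair
4. beq.BR or.ALU @i7&i8  | pair
5. sub.ALU @i9  | RAW r2
6. and.ALU mulh.MUL @i10&i11  | pair

CYCLES = 7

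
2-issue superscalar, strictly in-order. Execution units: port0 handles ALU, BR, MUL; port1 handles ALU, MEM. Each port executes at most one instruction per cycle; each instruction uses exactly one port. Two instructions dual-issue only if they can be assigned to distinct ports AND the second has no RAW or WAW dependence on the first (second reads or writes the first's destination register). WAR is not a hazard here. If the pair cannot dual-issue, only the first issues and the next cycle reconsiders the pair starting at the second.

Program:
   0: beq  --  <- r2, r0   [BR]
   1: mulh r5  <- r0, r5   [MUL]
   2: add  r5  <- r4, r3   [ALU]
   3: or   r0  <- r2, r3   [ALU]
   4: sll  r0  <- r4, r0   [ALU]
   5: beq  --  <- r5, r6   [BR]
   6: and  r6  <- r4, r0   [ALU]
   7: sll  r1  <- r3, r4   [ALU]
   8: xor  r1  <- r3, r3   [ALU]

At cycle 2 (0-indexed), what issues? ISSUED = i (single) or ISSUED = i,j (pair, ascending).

ISSUED = 2,3

t=0 i0:beq.BR ; no-port BR/MUL
t=1 i1:mulh.MUL ; WAW r5
t=2 i2,i3:add.ALU or.ALU ; dual
t=3 i4,i5:sll.ALU beq.BR ; dual
t=4 i6,i7:and.ALU sll.ALU ; dual
t=5 i8:xor.ALU ; tail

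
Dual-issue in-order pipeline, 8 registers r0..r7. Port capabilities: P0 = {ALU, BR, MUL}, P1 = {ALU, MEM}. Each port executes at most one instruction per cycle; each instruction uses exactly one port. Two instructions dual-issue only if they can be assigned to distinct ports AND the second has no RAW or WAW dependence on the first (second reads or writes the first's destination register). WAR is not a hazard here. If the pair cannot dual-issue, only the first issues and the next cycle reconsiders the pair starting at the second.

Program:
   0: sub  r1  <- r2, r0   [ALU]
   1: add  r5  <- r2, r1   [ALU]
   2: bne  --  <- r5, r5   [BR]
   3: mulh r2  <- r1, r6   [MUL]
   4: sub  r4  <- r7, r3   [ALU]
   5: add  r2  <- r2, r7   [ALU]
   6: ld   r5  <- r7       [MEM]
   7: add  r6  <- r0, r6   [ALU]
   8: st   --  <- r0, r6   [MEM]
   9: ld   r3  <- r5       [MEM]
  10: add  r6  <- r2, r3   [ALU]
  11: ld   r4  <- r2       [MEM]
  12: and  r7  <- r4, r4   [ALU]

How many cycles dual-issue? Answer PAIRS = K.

c0: i0 sub.ALU  RAW r1
c1: i1 add.ALU  RAW r5
c2: i2 bne.BR  no-port BR/MUL
c3: i3/i4 mulh.MUL sub.ALU  dual
c4: i5/i6 add.ALU ld.MEM  dual
c5: i7 add.ALU  RAW r6
c6: i8 st.MEM  no-port MEM/MEM
c7: i9 ld.MEM  RAW r3
c8: i10/i11 add.ALU ld.MEM  dual
c9: i12 and.ALU  tail

PAIRS = 3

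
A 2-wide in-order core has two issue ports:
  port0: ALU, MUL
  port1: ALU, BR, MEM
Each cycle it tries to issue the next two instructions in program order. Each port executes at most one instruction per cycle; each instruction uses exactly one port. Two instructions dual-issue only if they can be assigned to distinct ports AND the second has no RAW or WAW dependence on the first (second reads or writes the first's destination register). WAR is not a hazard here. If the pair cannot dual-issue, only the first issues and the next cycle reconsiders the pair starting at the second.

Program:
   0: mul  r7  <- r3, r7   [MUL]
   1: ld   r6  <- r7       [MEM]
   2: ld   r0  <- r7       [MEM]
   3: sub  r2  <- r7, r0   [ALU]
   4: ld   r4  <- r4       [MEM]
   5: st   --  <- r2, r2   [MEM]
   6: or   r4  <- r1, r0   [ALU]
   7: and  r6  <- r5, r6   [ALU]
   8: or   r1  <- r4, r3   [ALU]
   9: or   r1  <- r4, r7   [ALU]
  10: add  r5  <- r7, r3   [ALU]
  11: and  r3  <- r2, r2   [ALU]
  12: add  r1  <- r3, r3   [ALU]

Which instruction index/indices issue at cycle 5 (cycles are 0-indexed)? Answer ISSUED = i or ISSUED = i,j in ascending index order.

#0 head=0: mul.MUL i0 RAW r7
#1 head=1: ld.MEM i1 no-port MEM/MEM
#2 head=2: ld.MEM i2 RAW r0
#3 head=3: sub.ALU;ld.MEM i3,i4 2-wide
#4 head=5: st.MEM;or.ALU i5,i6 2-wide
#5 head=7: and.ALU;or.ALU i7,i8 2-wide
#6 head=9: or.ALU;add.ALU i9,i10 2-wide
#7 head=11: and.ALU i11 RAW r3
#8 head=12: add.ALU i12 tail

ISSUED = 7,8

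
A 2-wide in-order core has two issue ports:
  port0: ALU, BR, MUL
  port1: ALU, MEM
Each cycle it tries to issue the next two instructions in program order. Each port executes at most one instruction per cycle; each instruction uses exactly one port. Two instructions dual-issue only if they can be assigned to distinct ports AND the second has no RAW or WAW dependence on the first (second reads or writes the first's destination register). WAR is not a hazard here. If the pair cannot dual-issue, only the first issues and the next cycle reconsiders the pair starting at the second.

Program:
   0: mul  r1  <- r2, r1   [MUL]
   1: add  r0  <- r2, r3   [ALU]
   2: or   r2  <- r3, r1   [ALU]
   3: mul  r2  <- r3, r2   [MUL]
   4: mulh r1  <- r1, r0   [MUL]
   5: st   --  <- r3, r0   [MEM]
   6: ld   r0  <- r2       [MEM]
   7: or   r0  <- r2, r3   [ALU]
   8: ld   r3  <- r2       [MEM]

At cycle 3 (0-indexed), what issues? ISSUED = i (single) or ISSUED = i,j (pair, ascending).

  cy0 -> i0,i1 (mul add) 2-wide
  cy1 -> i2 (or) RAW+WAW r2
  cy2 -> i3 (mul) no-port MUL/MUL
  cy3 -> i4,i5 (mulh st) 2-wide
  cy4 -> i6 (ld) WAW r0
  cy5 -> i7,i8 (or ld) 2-wide

ISSUED = 4,5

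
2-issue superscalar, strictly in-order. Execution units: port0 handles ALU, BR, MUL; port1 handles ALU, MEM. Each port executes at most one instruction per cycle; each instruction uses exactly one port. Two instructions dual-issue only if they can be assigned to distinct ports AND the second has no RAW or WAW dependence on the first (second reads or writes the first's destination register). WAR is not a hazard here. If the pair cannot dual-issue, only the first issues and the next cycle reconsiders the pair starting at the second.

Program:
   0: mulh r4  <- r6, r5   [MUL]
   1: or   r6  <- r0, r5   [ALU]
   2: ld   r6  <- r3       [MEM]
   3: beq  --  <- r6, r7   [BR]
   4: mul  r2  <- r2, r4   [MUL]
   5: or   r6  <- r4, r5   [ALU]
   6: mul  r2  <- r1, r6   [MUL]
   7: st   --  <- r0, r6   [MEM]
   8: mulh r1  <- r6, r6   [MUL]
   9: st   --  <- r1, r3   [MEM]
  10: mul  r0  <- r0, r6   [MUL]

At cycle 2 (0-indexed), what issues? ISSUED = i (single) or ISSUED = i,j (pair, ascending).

ISSUED = 3

[0] i0,i1  mulh.MUL/or.ALU  -- 2-wide
[1] i2  ld.MEM  -- RAW r6
[2] i3  beq.BR  -- no-port BR/MUL
[3] i4,i5  mul.MUL/or.ALU  -- 2-wide
[4] i6,i7  mul.MUL/st.MEM  -- 2-wide
[5] i8  mulh.MUL  -- RAW r1
[6] i9,i10  st.MEM/mul.MUL  -- 2-wide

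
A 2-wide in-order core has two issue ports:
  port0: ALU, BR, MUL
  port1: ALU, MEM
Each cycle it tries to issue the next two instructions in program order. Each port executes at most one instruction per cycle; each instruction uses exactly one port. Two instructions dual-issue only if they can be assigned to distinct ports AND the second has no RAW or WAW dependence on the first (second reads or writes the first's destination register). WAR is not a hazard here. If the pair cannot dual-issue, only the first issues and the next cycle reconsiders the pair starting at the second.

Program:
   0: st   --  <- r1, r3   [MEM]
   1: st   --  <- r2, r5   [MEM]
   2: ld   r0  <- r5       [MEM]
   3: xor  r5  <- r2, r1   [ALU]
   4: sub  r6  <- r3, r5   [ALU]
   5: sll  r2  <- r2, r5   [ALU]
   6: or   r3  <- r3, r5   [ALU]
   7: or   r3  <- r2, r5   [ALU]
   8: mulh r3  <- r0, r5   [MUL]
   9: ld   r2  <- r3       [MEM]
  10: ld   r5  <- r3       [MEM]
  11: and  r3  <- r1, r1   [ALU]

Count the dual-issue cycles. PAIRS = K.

[0] i0  st.MEM  -- no-port MEM/MEM
[1] i1  st.MEM  -- no-port MEM/MEM
[2] i2,i3  ld.MEM xor.ALU  -- 2-wide
[3] i4,i5  sub.ALU sll.ALU  -- 2-wide
[4] i6  or.ALU  -- WAW r3
[5] i7  or.ALU  -- WAW r3
[6] i8  mulh.MUL  -- RAW r3
[7] i9  ld.MEM  -- no-port MEM/MEM
[8] i10,i11  ld.MEM and.ALU  -- 2-wide

PAIRS = 3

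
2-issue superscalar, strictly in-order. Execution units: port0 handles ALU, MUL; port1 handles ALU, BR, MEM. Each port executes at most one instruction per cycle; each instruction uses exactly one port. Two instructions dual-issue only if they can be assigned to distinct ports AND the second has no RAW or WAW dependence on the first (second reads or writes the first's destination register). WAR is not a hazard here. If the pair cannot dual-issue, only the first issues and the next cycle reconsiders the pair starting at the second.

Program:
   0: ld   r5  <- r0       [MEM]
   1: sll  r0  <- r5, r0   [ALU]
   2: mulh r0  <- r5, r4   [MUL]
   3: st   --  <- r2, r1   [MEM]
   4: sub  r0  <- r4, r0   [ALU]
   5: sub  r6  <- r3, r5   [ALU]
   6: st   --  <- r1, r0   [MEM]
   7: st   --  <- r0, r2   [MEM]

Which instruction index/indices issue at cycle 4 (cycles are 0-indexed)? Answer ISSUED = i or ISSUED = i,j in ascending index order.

[0] i0  ld  -- RAW r5
[1] i1  sll  -- WAW r0
[2] i2/i3  mulh st  -- dual
[3] i4/i5  sub sub  -- dual
[4] i6  st  -- no-port MEM/MEM
[5] i7  st  -- tail

ISSUED = 6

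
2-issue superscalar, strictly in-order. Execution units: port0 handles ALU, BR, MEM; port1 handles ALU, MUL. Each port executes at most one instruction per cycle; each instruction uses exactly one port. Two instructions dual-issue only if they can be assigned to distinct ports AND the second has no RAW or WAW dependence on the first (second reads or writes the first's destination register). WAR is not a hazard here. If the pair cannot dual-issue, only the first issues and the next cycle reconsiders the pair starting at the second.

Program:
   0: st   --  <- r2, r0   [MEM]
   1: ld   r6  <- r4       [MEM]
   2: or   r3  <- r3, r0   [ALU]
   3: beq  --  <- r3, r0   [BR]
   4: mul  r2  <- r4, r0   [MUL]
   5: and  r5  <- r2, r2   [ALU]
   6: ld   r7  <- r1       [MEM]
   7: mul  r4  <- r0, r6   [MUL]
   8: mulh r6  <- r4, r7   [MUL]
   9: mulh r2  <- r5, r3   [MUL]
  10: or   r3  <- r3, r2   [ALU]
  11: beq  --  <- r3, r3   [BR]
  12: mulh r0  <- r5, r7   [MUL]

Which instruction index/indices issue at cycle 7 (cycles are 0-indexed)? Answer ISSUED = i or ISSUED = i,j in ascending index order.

  cy0 -> i0 (st.MEM) no-port MEM/MEM
  cy1 -> i1&i2 (ld.MEM;or.ALU) pair
  cy2 -> i3&i4 (beq.BR;mul.MUL) pair
  cy3 -> i5&i6 (and.ALU;ld.MEM) pair
  cy4 -> i7 (mul.MUL) no-port MUL/MUL
  cy5 -> i8 (mulh.MUL) no-port MUL/MUL
  cy6 -> i9 (mulh.MUL) RAW r2
  cy7 -> i10 (or.ALU) RAW r3
  cy8 -> i11&i12 (beq.BR;mulh.MUL) pair

ISSUED = 10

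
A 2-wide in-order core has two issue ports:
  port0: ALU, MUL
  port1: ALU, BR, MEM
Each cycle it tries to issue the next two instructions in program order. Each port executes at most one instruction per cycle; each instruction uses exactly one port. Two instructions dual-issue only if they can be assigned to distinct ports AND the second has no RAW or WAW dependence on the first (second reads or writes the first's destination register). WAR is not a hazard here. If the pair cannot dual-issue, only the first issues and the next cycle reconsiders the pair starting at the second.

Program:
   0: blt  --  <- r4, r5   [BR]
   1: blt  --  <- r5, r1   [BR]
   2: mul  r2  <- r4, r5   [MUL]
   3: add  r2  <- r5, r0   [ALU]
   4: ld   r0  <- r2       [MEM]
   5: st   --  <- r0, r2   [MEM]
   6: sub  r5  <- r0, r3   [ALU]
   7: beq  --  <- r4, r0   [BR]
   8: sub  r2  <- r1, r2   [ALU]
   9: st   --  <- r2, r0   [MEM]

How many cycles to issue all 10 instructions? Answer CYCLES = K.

#0 head=0: blt.BR i0 no-port BR/BR
#1 head=1: blt.BR/mul.MUL i1/i2 dual
#2 head=3: add.ALU i3 RAW r2
#3 head=4: ld.MEM i4 no-port MEM/MEM
#4 head=5: st.MEM/sub.ALU i5/i6 dual
#5 head=7: beq.BR/sub.ALU i7/i8 dual
#6 head=9: st.MEM i9 tail

CYCLES = 7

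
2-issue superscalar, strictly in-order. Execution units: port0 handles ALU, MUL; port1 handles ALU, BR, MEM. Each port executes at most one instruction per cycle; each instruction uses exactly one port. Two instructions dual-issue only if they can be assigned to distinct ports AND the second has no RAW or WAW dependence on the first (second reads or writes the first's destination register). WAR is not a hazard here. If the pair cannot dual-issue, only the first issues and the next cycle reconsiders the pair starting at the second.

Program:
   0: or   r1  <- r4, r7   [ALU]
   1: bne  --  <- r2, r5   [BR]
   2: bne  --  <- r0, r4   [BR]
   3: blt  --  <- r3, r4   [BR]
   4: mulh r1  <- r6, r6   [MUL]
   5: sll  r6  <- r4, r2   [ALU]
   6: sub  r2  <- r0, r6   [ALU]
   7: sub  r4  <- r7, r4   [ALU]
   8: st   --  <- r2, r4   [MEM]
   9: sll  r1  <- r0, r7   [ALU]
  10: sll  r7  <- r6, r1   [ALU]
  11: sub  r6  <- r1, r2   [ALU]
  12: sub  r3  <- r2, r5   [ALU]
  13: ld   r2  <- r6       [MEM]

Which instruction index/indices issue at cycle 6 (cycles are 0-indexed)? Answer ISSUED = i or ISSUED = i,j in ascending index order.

[0] i0&i1  or+bne  -- dual
[1] i2  bne  -- no-port BR/BR
[2] i3&i4  blt+mulh  -- dual
[3] i5  sll  -- RAW r6
[4] i6&i7  sub+sub  -- dual
[5] i8&i9  st+sll  -- dual
[6] i10&i11  sll+sub  -- dual
[7] i12&i13  sub+ld  -- dual

ISSUED = 10,11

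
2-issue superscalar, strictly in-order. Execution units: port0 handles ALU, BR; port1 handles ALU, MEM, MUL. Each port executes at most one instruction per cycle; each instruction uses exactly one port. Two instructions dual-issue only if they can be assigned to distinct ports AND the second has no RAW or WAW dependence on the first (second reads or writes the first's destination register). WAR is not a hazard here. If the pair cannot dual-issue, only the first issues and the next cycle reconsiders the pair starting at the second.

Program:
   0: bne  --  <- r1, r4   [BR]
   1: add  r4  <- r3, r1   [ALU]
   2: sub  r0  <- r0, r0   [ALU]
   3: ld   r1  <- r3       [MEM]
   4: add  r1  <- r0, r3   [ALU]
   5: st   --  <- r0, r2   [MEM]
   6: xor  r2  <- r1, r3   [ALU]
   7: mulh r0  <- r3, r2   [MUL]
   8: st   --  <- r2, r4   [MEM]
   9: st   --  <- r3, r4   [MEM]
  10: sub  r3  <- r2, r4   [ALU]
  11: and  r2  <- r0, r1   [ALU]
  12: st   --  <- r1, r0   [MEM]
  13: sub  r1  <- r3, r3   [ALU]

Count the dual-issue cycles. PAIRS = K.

PAIRS = 5

  cy0 -> i0,i1 (bne.BR;add.ALU) pair
  cy1 -> i2,i3 (sub.ALU;ld.MEM) pair
  cy2 -> i4,i5 (add.ALU;st.MEM) pair
  cy3 -> i6 (xor.ALU) RAW r2
  cy4 -> i7 (mulh.MUL) no-port MUL/MEM
  cy5 -> i8 (st.MEM) no-port MEM/MEM
  cy6 -> i9,i10 (st.MEM;sub.ALU) pair
  cy7 -> i11,i12 (and.ALU;st.MEM) pair
  cy8 -> i13 (sub.ALU) tail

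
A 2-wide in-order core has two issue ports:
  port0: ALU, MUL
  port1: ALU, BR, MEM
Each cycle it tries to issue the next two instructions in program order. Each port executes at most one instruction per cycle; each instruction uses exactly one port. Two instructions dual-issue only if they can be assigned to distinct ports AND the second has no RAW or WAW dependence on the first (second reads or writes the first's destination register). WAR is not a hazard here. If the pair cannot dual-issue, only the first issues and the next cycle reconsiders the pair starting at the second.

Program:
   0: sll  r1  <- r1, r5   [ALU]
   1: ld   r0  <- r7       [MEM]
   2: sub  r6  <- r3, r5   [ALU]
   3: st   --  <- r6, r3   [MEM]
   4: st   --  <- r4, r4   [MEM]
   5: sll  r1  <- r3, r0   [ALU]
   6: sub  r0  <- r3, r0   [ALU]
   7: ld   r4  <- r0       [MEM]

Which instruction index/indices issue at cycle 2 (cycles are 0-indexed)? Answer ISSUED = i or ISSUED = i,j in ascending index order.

  cy0 -> i0+i1 (sll.ALU;ld.MEM) pair
  cy1 -> i2 (sub.ALU) RAW r6
  cy2 -> i3 (st.MEM) no-port MEM/MEM
  cy3 -> i4+i5 (st.MEM;sll.ALU) pair
  cy4 -> i6 (sub.ALU) RAW r0
  cy5 -> i7 (ld.MEM) tail

ISSUED = 3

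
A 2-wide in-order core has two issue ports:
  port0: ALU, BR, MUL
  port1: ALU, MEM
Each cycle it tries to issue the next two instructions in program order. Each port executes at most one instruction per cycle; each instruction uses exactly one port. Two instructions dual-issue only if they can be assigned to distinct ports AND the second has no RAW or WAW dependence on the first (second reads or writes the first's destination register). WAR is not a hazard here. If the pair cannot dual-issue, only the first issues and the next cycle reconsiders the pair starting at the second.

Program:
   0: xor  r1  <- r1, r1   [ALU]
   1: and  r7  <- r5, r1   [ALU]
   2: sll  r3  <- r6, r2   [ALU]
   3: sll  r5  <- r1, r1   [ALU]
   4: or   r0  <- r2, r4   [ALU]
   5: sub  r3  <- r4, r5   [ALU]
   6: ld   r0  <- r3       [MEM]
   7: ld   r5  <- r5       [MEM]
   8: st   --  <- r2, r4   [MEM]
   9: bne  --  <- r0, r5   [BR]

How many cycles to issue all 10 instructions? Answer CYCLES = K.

#0 head=0: xor i0 RAW r1
#1 head=1: and/sll i1+i2 dual
#2 head=3: sll/or i3+i4 dual
#3 head=5: sub i5 RAW r3
#4 head=6: ld i6 no-port MEM/MEM
#5 head=7: ld i7 no-port MEM/MEM
#6 head=8: st/bne i8+i9 dual

CYCLES = 7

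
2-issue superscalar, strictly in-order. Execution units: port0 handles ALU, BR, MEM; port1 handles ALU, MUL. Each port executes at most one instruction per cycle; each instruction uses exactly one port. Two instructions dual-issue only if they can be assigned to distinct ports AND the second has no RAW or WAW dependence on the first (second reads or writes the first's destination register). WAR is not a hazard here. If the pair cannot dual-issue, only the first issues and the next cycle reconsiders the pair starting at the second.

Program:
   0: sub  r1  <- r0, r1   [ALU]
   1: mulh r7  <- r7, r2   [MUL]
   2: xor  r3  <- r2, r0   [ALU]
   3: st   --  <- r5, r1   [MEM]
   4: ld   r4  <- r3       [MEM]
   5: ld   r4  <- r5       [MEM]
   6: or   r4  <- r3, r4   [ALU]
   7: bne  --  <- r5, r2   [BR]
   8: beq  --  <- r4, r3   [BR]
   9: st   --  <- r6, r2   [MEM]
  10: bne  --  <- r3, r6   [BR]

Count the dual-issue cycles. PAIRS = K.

PAIRS = 3

t=0 i0/i1:sub;mulh ; 2-wide
t=1 i2/i3:xor;st ; 2-wide
t=2 i4:ld ; no-port MEM/MEM
t=3 i5:ld ; RAW+WAW r4
t=4 i6/i7:or;bne ; 2-wide
t=5 i8:beq ; no-port BR/MEM
t=6 i9:st ; no-port MEM/BR
t=7 i10:bne ; tail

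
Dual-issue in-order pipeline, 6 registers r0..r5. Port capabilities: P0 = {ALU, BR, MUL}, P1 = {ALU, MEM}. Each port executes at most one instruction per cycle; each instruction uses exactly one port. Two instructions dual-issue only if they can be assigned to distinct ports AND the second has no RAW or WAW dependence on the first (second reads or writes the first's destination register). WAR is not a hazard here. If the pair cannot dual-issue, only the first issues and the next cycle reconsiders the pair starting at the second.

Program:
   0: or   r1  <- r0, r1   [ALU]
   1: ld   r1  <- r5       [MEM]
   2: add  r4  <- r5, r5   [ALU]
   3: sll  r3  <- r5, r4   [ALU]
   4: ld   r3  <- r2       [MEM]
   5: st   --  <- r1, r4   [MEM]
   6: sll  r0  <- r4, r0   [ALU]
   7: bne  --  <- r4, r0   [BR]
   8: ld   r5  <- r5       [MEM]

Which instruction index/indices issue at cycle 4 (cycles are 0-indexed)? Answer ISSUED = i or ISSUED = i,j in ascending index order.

t=0 i0:or.ALU ; WAW r1
t=1 i1+i2:ld.MEM/add.ALU ; 2-wide
t=2 i3:sll.ALU ; WAW r3
t=3 i4:ld.MEM ; no-port MEM/MEM
t=4 i5+i6:st.MEM/sll.ALU ; 2-wide
t=5 i7+i8:bne.BR/ld.MEM ; 2-wide

ISSUED = 5,6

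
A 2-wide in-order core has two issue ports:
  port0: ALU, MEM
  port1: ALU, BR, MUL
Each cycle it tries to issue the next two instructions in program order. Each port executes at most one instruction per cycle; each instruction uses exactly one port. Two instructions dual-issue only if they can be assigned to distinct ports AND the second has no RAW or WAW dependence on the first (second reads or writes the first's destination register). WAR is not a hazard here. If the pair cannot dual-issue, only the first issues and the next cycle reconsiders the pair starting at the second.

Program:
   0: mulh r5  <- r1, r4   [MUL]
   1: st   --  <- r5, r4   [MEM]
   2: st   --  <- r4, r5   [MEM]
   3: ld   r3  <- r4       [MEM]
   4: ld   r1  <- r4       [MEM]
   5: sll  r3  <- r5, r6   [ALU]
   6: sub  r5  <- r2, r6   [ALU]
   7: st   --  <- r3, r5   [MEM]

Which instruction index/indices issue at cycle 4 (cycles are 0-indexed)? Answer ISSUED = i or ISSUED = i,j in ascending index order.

[0] i0  mulh  -- RAW r5
[1] i1  st  -- no-port MEM/MEM
[2] i2  st  -- no-port MEM/MEM
[3] i3  ld  -- no-port MEM/MEM
[4] i4/i5  ld/sll  -- pair
[5] i6  sub  -- RAW r5
[6] i7  st  -- tail

ISSUED = 4,5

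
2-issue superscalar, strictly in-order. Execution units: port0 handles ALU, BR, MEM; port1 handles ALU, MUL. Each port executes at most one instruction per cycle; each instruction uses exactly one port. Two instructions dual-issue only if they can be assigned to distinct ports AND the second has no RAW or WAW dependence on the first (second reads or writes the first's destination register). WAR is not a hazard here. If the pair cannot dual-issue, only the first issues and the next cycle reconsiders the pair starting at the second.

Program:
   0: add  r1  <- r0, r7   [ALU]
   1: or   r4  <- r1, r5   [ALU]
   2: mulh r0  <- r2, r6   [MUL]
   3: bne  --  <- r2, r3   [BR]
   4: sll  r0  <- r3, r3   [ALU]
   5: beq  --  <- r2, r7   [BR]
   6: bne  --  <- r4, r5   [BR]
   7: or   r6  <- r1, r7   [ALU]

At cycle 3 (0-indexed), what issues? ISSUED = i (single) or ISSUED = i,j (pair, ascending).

ISSUED = 5

c0: i0 add.ALU  RAW r1
c1: i1+i2 or.ALU+mulh.MUL  pair
c2: i3+i4 bne.BR+sll.ALU  pair
c3: i5 beq.BR  no-port BR/BR
c4: i6+i7 bne.BR+or.ALU  pair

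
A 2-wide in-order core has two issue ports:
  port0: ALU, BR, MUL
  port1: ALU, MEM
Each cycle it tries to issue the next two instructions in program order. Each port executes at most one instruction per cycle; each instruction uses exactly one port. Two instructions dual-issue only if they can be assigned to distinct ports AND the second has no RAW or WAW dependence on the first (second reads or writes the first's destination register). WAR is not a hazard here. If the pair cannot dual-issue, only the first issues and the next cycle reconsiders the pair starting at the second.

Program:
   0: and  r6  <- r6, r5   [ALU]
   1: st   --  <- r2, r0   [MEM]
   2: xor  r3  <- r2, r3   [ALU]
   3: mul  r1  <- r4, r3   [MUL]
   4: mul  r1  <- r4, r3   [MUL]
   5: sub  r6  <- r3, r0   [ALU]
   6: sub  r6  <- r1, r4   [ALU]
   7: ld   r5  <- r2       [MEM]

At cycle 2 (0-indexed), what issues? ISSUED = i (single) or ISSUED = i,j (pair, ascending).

ISSUED = 3

  cy0 -> i0,i1 (and+st) 2-wide
  cy1 -> i2 (xor) RAW r3
  cy2 -> i3 (mul) no-port MUL/MUL
  cy3 -> i4,i5 (mul+sub) 2-wide
  cy4 -> i6,i7 (sub+ld) 2-wide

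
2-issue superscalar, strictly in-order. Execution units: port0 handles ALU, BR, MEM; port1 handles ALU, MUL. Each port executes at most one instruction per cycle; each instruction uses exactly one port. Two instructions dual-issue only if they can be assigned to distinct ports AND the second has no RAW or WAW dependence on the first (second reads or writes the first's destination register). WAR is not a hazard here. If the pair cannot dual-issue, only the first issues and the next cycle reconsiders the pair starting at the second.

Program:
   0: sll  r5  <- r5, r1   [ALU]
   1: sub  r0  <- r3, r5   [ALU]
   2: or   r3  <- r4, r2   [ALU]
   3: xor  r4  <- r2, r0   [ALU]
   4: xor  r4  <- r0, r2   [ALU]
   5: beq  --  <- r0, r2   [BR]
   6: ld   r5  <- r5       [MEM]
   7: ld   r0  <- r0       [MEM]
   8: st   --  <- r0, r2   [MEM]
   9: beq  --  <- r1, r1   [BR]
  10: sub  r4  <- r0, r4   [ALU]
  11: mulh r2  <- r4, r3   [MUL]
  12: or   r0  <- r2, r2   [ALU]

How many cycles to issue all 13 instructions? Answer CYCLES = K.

CYCLES = 10

c0: i0 sll.ALU  RAW r5
c1: i1+i2 sub.ALU;or.ALU  dual
c2: i3 xor.ALU  WAW r4
c3: i4+i5 xor.ALU;beq.BR  dual
c4: i6 ld.MEM  no-port MEM/MEM
c5: i7 ld.MEM  no-port MEM/MEM
c6: i8 st.MEM  no-port MEM/BR
c7: i9+i10 beq.BR;sub.ALU  dual
c8: i11 mulh.MUL  RAW r2
c9: i12 or.ALU  tail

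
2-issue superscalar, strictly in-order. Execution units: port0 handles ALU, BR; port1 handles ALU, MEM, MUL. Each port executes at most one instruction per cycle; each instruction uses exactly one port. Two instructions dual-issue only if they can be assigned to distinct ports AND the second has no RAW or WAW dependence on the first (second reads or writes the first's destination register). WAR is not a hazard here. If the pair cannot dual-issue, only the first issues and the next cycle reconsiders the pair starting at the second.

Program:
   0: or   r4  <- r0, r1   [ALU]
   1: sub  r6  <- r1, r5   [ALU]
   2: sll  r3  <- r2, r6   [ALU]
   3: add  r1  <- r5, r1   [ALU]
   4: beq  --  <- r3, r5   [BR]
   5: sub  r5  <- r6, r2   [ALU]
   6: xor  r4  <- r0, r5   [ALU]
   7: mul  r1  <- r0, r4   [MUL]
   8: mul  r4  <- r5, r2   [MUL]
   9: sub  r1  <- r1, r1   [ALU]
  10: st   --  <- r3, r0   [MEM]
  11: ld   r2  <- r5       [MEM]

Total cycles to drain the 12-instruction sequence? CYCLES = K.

t=0 i0/i1:or sub ; dual
t=1 i2/i3:sll add ; dual
t=2 i4/i5:beq sub ; dual
t=3 i6:xor ; RAW r4
t=4 i7:mul ; no-port MUL/MUL
t=5 i8/i9:mul sub ; dual
t=6 i10:st ; no-port MEM/MEM
t=7 i11:ld ; tail

CYCLES = 8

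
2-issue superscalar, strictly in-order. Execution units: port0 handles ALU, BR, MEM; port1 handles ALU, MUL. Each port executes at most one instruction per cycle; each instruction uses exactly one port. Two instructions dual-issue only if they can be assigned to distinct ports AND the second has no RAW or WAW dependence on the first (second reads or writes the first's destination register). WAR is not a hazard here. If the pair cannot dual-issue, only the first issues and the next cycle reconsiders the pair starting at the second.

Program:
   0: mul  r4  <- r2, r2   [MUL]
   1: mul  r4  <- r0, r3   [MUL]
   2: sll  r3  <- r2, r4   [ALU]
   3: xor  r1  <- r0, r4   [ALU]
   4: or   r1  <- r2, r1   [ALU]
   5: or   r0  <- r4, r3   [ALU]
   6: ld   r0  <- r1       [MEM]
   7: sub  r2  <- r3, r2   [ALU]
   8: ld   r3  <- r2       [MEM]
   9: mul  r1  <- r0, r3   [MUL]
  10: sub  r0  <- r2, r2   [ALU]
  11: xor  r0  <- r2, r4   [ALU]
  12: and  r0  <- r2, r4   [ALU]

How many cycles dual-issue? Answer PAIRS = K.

t=0 i0:mul ; no-port MUL/MUL
t=1 i1:mul ; RAW r4
t=2 i2,i3:sll/xor ; pair
t=3 i4,i5:or/or ; pair
t=4 i6,i7:ld/sub ; pair
t=5 i8:ld ; RAW r3
t=6 i9,i10:mul/sub ; pair
t=7 i11:xor ; WAW r0
t=8 i12:and ; tail

PAIRS = 4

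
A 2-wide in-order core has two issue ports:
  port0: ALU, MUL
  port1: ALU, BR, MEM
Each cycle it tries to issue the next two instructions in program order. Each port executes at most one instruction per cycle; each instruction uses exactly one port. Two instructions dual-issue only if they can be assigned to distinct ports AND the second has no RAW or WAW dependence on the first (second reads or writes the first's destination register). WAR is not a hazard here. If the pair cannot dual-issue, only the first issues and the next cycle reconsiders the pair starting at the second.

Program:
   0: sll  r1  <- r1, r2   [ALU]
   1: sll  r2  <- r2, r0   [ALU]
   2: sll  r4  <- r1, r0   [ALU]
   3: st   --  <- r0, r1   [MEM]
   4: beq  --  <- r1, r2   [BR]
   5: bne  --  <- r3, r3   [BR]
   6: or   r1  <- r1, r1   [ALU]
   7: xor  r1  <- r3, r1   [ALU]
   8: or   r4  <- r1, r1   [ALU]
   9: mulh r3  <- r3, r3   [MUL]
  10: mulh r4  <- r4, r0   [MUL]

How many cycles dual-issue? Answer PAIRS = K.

0. sll.ALU;sll.ALU @i0,i1  | 2-wide
1. sll.ALU;st.MEM @i2,i3  | 2-wide
2. beq.BR @i4  | no-port BR/BR
3. bne.BR;or.ALU @i5,i6  | 2-wide
4. xor.ALU @i7  | RAW r1
5. or.ALU;mulh.MUL @i8,i9  | 2-wide
6. mulh.MUL @i10  | tail

PAIRS = 4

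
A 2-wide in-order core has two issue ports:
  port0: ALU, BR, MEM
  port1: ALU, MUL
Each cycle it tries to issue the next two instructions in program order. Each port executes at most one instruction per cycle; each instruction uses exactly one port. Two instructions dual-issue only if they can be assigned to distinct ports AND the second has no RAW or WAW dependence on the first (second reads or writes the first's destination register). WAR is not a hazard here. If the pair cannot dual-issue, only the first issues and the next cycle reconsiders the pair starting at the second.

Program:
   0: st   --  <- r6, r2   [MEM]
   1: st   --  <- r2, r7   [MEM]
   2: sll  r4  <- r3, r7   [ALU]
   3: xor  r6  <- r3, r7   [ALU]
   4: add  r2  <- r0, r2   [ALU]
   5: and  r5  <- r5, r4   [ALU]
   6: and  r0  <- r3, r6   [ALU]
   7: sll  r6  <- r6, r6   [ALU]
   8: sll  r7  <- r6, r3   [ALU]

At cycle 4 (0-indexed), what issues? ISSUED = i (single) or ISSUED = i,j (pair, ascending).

  cy0 -> i0 (st.MEM) no-port MEM/MEM
  cy1 -> i1&i2 (st.MEM sll.ALU) pair
  cy2 -> i3&i4 (xor.ALU add.ALU) pair
  cy3 -> i5&i6 (and.ALU and.ALU) pair
  cy4 -> i7 (sll.ALU) RAW r6
  cy5 -> i8 (sll.ALU) tail

ISSUED = 7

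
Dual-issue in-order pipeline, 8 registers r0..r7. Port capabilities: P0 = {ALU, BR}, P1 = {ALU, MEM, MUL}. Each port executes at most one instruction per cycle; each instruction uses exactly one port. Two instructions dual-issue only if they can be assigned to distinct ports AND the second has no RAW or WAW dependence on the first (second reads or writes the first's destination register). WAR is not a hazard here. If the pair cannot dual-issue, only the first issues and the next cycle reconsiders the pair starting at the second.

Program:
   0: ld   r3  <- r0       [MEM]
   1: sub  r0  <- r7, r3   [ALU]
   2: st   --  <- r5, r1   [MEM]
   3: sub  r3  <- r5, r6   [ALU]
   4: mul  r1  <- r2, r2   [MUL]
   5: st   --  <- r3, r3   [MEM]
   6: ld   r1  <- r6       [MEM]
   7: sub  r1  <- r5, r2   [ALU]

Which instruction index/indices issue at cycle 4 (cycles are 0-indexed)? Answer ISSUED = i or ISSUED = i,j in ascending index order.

ISSUED = 6

t=0 i0:ld.MEM ; RAW r3
t=1 i1+i2:sub.ALU/st.MEM ; dual
t=2 i3+i4:sub.ALU/mul.MUL ; dual
t=3 i5:st.MEM ; no-port MEM/MEM
t=4 i6:ld.MEM ; WAW r1
t=5 i7:sub.ALU ; tail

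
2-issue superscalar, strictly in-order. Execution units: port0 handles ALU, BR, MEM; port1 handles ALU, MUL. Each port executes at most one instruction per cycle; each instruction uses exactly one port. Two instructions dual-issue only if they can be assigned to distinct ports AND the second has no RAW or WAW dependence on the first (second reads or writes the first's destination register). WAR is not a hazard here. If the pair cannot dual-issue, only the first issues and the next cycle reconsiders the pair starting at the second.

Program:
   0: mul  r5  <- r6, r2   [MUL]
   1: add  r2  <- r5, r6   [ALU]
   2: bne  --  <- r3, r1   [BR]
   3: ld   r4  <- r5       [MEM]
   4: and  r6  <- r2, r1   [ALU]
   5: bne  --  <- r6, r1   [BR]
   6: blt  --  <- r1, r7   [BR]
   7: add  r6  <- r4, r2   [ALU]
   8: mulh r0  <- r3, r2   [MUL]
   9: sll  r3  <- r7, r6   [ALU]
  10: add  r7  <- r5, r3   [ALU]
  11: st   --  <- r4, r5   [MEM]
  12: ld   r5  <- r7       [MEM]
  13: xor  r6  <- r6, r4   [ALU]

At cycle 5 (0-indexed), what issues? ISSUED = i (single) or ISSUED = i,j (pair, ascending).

ISSUED = 8,9

[0] i0  mul  -- RAW r5
[1] i1&i2  add/bne  -- dual
[2] i3&i4  ld/and  -- dual
[3] i5  bne  -- no-port BR/BR
[4] i6&i7  blt/add  -- dual
[5] i8&i9  mulh/sll  -- dual
[6] i10&i11  add/st  -- dual
[7] i12&i13  ld/xor  -- dual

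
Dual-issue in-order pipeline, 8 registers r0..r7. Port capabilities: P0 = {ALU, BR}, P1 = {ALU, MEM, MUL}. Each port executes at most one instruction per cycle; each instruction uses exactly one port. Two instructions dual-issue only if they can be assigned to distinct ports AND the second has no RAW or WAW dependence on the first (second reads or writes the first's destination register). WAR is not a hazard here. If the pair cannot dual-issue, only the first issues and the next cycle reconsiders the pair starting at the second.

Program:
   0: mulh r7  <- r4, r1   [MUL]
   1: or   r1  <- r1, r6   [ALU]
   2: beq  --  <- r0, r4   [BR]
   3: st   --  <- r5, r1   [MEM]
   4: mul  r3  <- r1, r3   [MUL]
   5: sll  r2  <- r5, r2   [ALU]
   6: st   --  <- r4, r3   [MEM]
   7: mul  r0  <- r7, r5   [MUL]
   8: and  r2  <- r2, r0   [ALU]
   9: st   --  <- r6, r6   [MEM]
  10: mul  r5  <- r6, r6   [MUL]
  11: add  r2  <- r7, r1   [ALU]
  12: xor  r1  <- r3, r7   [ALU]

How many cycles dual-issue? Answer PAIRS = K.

0. mulh.MUL/or.ALU @i0,i1  | pair
1. beq.BR/st.MEM @i2,i3  | pair
2. mul.MUL/sll.ALU @i4,i5  | pair
3. st.MEM @i6  | no-port MEM/MUL
4. mul.MUL @i7  | RAW r0
5. and.ALU/st.MEM @i8,i9  | pair
6. mul.MUL/add.ALU @i10,i11  | pair
7. xor.ALU @i12  | tail

PAIRS = 5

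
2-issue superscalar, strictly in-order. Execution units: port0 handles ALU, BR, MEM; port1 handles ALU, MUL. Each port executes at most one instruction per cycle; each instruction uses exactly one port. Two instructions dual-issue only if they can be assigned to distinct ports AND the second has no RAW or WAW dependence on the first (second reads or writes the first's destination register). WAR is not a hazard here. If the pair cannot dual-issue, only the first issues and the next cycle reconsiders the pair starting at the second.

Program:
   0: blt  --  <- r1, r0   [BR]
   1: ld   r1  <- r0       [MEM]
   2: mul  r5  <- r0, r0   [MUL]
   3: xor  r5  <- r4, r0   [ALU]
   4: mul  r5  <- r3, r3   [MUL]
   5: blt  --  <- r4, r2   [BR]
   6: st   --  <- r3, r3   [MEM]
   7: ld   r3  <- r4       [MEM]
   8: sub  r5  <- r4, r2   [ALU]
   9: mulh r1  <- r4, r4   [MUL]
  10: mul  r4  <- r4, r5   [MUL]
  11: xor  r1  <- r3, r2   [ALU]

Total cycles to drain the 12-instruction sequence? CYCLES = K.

CYCLES = 8

0. blt @i0  | no-port BR/MEM
1. ld/mul @i1,i2  | pair
2. xor @i3  | WAW r5
3. mul/blt @i4,i5  | pair
4. st @i6  | no-port MEM/MEM
5. ld/sub @i7,i8  | pair
6. mulh @i9  | no-port MUL/MUL
7. mul/xor @i10,i11  | pair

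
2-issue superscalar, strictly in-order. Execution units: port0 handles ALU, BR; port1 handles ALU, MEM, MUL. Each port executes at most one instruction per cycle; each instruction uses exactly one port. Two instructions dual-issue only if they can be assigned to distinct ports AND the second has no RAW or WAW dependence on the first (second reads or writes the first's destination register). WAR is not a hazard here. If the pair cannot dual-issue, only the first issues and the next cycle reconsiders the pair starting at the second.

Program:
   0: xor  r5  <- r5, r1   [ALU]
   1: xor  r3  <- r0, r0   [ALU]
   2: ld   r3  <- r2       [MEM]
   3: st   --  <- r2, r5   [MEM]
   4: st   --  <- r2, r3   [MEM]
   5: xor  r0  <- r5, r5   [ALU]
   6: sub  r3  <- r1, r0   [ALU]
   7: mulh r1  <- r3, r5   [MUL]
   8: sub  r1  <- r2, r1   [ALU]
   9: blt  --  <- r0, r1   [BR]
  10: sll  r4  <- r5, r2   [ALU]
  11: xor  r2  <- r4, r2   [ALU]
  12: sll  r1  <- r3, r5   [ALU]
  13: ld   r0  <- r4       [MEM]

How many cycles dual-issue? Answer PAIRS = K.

[0] i0+i1  xor+xor  -- dual
[1] i2  ld  -- no-port MEM/MEM
[2] i3  st  -- no-port MEM/MEM
[3] i4+i5  st+xor  -- dual
[4] i6  sub  -- RAW r3
[5] i7  mulh  -- RAW+WAW r1
[6] i8  sub  -- RAW r1
[7] i9+i10  blt+sll  -- dual
[8] i11+i12  xor+sll  -- dual
[9] i13  ld  -- tail

PAIRS = 4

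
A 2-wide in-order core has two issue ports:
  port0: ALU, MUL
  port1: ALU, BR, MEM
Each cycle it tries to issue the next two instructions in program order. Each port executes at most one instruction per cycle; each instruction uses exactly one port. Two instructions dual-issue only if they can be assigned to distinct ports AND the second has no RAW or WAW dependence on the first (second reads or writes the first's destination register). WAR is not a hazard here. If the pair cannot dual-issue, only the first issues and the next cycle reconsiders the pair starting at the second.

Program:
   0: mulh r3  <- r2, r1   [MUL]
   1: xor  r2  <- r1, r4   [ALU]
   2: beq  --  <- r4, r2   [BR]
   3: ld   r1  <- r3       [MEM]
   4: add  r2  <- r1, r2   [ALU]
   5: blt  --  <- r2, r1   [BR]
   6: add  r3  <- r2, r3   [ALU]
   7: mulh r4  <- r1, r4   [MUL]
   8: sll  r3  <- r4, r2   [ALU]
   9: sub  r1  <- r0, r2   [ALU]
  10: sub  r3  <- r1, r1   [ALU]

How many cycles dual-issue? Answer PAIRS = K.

t=0 i0,i1:mulh.MUL xor.ALU ; 2-wide
t=1 i2:beq.BR ; no-port BR/MEM
t=2 i3:ld.MEM ; RAW r1
t=3 i4:add.ALU ; RAW r2
t=4 i5,i6:blt.BR add.ALU ; 2-wide
t=5 i7:mulh.MUL ; RAW r4
t=6 i8,i9:sll.ALU sub.ALU ; 2-wide
t=7 i10:sub.ALU ; tail

PAIRS = 3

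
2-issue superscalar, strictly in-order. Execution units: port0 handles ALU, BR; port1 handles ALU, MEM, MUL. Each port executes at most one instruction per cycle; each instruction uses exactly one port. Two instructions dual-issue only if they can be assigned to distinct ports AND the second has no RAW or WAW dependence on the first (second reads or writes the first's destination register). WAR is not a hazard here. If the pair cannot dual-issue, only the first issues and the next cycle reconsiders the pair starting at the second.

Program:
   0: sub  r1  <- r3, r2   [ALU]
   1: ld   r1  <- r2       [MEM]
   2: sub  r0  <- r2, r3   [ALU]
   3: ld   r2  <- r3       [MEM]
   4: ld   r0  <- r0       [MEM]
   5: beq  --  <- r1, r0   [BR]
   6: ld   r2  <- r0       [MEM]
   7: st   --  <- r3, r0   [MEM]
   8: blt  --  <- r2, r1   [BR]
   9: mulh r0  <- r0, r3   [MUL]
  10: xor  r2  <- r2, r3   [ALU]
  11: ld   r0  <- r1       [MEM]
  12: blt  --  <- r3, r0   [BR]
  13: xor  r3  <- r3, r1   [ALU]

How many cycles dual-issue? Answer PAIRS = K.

[0] i0  sub.ALU  -- WAW r1
[1] i1,i2  ld.MEM/sub.ALU  -- pair
[2] i3  ld.MEM  -- no-port MEM/MEM
[3] i4  ld.MEM  -- RAW r0
[4] i5,i6  beq.BR/ld.MEM  -- pair
[5] i7,i8  st.MEM/blt.BR  -- pair
[6] i9,i10  mulh.MUL/xor.ALU  -- pair
[7] i11  ld.MEM  -- RAW r0
[8] i12,i13  blt.BR/xor.ALU  -- pair

PAIRS = 5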